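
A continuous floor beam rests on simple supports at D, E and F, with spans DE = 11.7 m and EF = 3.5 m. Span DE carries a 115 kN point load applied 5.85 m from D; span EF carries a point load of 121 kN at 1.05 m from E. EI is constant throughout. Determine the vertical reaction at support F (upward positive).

Take M_E as the redundant. Released structure: two simple spans DE and EF with a hinge at E.
Discontinuity in slope at E on the released structure — sum the simple-span end rotations:
  span DE: point load 115 at a = 5.85: Pab(L + a)/(6LEI) = 983.9/EI
  span EF: point load 121 at a = 1.05: Pab(L + b)/(6LEI) = 88.19/EI
  relative rotation θ_0 = (983.9 + 88.19)/EI = 1072/EI
A unit hogging moment at E produces rotation L₁/(3EI) + L₂/(3EI) = 5.067/EI.
Compatibility: M_E·(L₁+L₂)/(3EI) = θ_0, giving M_E = 211.6 kN·m (hogging).
Span EF, ΣM about F: R_E^{EF}·3.5 = 296.4 + 211.6, so R_E^{EF} = 145.2 kN and R_F = 121 − 145.2 = -24.16 kN.

R_F = -24.16 kN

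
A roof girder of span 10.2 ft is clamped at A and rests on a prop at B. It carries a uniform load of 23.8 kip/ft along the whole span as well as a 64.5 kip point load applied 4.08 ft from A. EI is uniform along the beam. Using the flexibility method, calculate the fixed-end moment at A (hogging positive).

Choose R_B as the redundant. The primary structure is the cantilever fixed at A.
Downward deflection at the released point B due to the loads:
  UDL 23.8: wL⁴/(8EI) = 32202/EI
  point load 64.5 at a = 4.08: Pa²(3L − a)/(6EI) = 4746/EI
  δ_0 = 36948/EI
Flexibility coefficient — unit upward force at B: δ_{BB} = L³/(3EI) = 353.7/EI.
Compatibility at B: δ_0 − R_B·δ_{BB} = 0, so R_B = 36948/353.7 = 104.5 kip.
Moment equilibrium about A: M_A = Σ(load moments about A) − R_B·L = 1501 − 104.5×10.2 = 435.8 kip·ft.

M_A = 435.8 kip·ft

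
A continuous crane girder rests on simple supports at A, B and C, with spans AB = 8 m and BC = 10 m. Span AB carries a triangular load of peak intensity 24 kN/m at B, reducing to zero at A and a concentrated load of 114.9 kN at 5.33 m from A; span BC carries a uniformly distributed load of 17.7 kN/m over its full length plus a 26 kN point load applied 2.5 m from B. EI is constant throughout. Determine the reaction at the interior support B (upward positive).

Insert a hinge at B; M_B is the redundant, and each span becomes simply supported.
Rotations at B on the released spans (each span's end-slope, ×1/EI):
  span AB: triangular load, peak 24: w₀L³/(45EI) = 273.1/EI
  span AB: point load 114.9 at a = 5.33: Pab(L + a)/(6LEI) = 454.1/EI
  span BC: UDL 17.7: wL³/(24EI) = 737.5/EI
  span BC: point load 26 at a = 2.5: Pab(L + b)/(6LEI) = 142.2/EI
  relative rotation θ_0 = (727.2 + 879.7)/EI = 1607/EI
A unit hogging moment at B produces rotation L₁/(3EI) + L₂/(3EI) = 6/EI.
Slope continuity at B: θ_0 = M_B·6/EI, so M_B = 1607/6 = 267.8 kN·m (hogging).
Span AB, ΣM about A with M_B applied at B: R_B^{AB}·8 = 1124 + 267.8, so R_B^{AB} = 174 kN and R_A = 210.9 − 174 = 36.87 kN.
Span BC, ΣM about C: R_B^{BC}·10 = 1080 + 267.8, so R_B^{BC} = 134.8 kN and R_C = 203 − 134.8 = 68.22 kN.
R_B = 174 + 134.8 = 308.8 kN.

R_B = 308.8 kN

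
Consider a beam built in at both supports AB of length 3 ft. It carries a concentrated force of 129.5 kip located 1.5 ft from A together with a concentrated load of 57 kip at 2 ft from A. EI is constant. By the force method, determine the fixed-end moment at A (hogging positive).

M_A = 61.23 kip·ft

Take the two fixed-end moments M_A, M_B as redundants; the released structure is the simple span AB.
End rotations of the released simple span under the applied load (×1/EI):
  at A: point load 129.5 at a = 1.5: Pab(L + b)/(6LEI) = 72.84/EI
  at B: point load 129.5 at a = 1.5: Pab(L + a)/(6LEI) = 72.84/EI
  at A: point load 57 at a = 2: Pab(L + b)/(6LEI) = 25.33/EI
  at B: point load 57 at a = 2: Pab(L + a)/(6LEI) = 31.67/EI
  θ_A0 = 98.18/EI,  θ_B0 = 104.5/EI
Flexibility coefficients: a unit moment at one end gives L/(3EI) there and L/(6EI) at the far end, so f₁₁ = f₂₂ = 1/EI and f₁₂ = f₂₁ = 0.5/EI.
Compatibility — zero rotation at each built-in end:
  1 M_A + 0.5 M_B = 98.18
  0.5 M_A + 1 M_B = 104.5
Solving the pair gives M_A = 61.23 kip·ft and M_B = 73.9 kip·ft (hogging).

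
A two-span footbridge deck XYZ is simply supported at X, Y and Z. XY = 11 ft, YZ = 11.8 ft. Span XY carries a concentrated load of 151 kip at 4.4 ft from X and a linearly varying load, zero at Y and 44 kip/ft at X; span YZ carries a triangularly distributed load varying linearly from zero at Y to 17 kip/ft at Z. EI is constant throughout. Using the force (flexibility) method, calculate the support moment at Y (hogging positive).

Take M_Y as the redundant. Released structure: two simple spans XY and YZ with a hinge at Y.
Rotations at Y on the released spans (each span's end-slope, ×1/EI):
  span XY: point load 151 at a = 4.4: Pab(L + a)/(6LEI) = 1023/EI
  span XY: triangular load, peak 44: 7w₀L³/(360EI) = 1139/EI
  span YZ: triangular load, peak 17: 7w₀L³/(360EI) = 543.1/EI
  relative rotation θ_0 = (2162 + 543.1)/EI = 2705/EI
A unit hogging moment at Y produces rotation L₁/(3EI) + L₂/(3EI) = 7.6/EI.
Slope continuity at Y: θ_0 = M_Y·7.6/EI, so M_Y = 2705/7.6 = 355.9 kip·ft (hogging).

M_Y = 355.9 kip·ft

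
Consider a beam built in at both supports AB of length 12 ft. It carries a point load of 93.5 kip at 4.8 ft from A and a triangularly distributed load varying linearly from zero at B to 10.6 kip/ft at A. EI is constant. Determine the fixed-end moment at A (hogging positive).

Release both end moments; the primary structure is a simply-supported span AB with redundants M_A and M_B.
End rotations of the released simple span under the applied load (×1/EI):
  at A: point load 93.5 at a = 4.8: Pab(L + b)/(6LEI) = 861.7/EI
  at B: point load 93.5 at a = 4.8: Pab(L + a)/(6LEI) = 754/EI
  at A: triangular load, peak 10.6: w₀L³/(45EI) = 407/EI
  at B: triangular load, peak 10.6: 7w₀L³/(360EI) = 356.2/EI
  θ_A0 = 1269/EI,  θ_B0 = 1110/EI
Flexibility coefficients: a unit moment at one end gives L/(3EI) there and L/(6EI) at the far end, so f₁₁ = f₂₂ = 4/EI and f₁₂ = f₂₁ = 2/EI.
Compatibility — zero rotation at each built-in end:
  4 M_A + 2 M_B = 1269
  2 M_A + 4 M_B = 1110
Solving the pair gives M_A = 237.9 kip·ft and M_B = 158.6 kip·ft (hogging).

M_A = 237.9 kip·ft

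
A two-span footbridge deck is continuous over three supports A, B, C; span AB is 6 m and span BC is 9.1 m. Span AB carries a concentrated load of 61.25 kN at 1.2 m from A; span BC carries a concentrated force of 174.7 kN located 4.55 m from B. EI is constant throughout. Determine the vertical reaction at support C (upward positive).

Take M_B as the redundant. Released structure: two simple spans AB and BC with a hinge at B.
Discontinuity in slope at B on the released structure — sum the simple-span end rotations:
  span AB: point load 61.25 at a = 1.2: Pab(L + a)/(6LEI) = 70.56/EI
  span BC: point load 174.7 at a = 4.55: Pab(L + b)/(6LEI) = 904.2/EI
  relative rotation θ_0 = (70.56 + 904.2)/EI = 974.7/EI
A unit hogging moment at B produces rotation L₁/(3EI) + L₂/(3EI) = 5.033/EI.
Compatibility: M_B·(L₁+L₂)/(3EI) = θ_0, giving M_B = 193.7 kN·m (hogging).
Span BC, ΣM about C: R_B^{BC}·9.1 = 794.9 + 193.7, so R_B^{BC} = 108.6 kN and R_C = 174.7 − 108.6 = 66.07 kN.

R_C = 66.07 kN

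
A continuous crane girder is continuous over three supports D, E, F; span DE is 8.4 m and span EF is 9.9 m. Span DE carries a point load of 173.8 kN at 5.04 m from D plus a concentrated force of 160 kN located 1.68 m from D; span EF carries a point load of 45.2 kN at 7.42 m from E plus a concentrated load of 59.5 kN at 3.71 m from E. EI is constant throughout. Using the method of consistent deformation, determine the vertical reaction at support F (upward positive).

Insert a hinge at E; M_E is the redundant, and each span becomes simply supported.
End slopes at the hinge E, treating each span as simply supported:
  span DE: point load 173.8 at a = 5.04: Pab(L + a)/(6LEI) = 784.9/EI
  span DE: point load 160 at a = 1.68: Pab(L + a)/(6LEI) = 361.3/EI
  span EF: point load 45.2 at a = 7.42: Pab(L + b)/(6LEI) = 173.4/EI
  span EF: point load 59.5 at a = 3.71: Pab(L + b)/(6LEI) = 370.1/EI
  relative rotation θ_0 = (1146 + 543.5)/EI = 1690/EI
A unit hogging moment at E produces rotation L₁/(3EI) + L₂/(3EI) = 6.1/EI.
Slope continuity at E: θ_0 = M_E·6.1/EI, so M_E = 1690/6.1 = 277 kN·m (hogging).
Span EF, ΣM about F: R_E^{EF}·9.9 = 480.4 + 277, so R_E^{EF} = 76.5 kN and R_F = 104.7 − 76.5 = 28.2 kN.

R_F = 28.2 kN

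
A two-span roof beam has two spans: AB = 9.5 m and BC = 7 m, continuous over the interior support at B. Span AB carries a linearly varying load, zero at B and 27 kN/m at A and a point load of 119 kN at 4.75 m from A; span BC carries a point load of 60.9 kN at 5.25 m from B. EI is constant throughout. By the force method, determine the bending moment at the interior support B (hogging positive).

M_B = 225.1 kN·m

Take M_B as the redundant. Released structure: two simple spans AB and BC with a hinge at B.
Discontinuity in slope at B on the released structure — sum the simple-span end rotations:
  span AB: triangular load, peak 27: 7w₀L³/(360EI) = 450.1/EI
  span AB: point load 119 at a = 4.75: Pab(L + a)/(6LEI) = 671.2/EI
  span BC: point load 60.9 at a = 5.25: Pab(L + b)/(6LEI) = 116.6/EI
  relative rotation θ_0 = (1121 + 116.6)/EI = 1238/EI
A unit hogging moment at B produces rotation L₁/(3EI) + L₂/(3EI) = 5.5/EI.
Slope continuity at B: θ_0 = M_B·5.5/EI, so M_B = 1238/5.5 = 225.1 kN·m (hogging).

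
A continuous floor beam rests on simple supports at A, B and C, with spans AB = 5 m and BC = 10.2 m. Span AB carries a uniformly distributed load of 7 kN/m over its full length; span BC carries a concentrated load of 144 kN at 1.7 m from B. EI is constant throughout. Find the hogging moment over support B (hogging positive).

Take M_B as the redundant. Released structure: two simple spans AB and BC with a hinge at B.
Discontinuity in slope at B on the released structure — sum the simple-span end rotations:
  span AB: UDL 7: wL³/(24EI) = 36.46/EI
  span BC: point load 144 at a = 1.7: Pab(L + b)/(6LEI) = 635.8/EI
  relative rotation θ_0 = (36.46 + 635.8)/EI = 672.3/EI
A unit hogging moment at B produces rotation L₁/(3EI) + L₂/(3EI) = 5.067/EI.
Slope continuity at B: θ_0 = M_B·5.067/EI, so M_B = 672.3/5.067 = 132.7 kN·m (hogging).

M_B = 132.7 kN·m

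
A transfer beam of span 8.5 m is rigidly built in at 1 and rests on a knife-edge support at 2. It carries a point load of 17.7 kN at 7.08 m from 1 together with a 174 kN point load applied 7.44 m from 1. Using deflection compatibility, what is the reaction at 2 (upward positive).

Remove the prop at 2; the released (primary) structure is a cantilever built in at 1.
Deflection at 2 on the released cantilever, summing each load's contribution:
  point load 17.7 at a = 7.08: Pa²(3L − a)/(6EI) = 2724/EI
  point load 174 at a = 7.44: Pa²(3L − a)/(6EI) = 28991/EI
  δ_0 = 31715/EI
Flexibility coefficient — unit upward force at 2: δ_{22} = L³/(3EI) = 204.7/EI.
Compatibility at 2: δ_0 − R_2·δ_{22} = 0, so R_2 = 31715/204.7 = 154.9 kN.

R_2 = 154.9 kN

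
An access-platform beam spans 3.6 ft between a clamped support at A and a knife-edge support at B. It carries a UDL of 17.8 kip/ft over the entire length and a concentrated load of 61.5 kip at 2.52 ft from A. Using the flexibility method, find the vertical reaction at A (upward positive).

R_A = 66.89 kip

Take the reaction at B as the redundant and release it; the primary structure is a cantilever fixed at A.
Free-end deflection of the primary structure under the applied loading (downward +):
  UDL 17.8: wL⁴/(8EI) = 373.7/EI
  point load 61.5 at a = 2.52: Pa²(3L − a)/(6EI) = 539/EI
  δ_0 = 912.7/EI
Tip deflection under a unit load at B: L³/(3EI) = 15.55/EI.
Compatibility at B: δ_0 − R_B·δ_{BB} = 0, so R_B = 912.7/15.55 = 58.69 kip.
Vertical equilibrium: R_A = ΣP − R_B = 125.6 − 58.69 = 66.89 kip.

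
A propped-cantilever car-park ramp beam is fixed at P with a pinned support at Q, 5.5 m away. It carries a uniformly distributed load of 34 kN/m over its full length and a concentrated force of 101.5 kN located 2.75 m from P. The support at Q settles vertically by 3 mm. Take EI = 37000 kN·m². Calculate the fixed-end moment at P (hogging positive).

Remove the prop at Q; the released (primary) structure is a cantilever built in at P.
Primary-structure tip deflection at Q by superposition:
  UDL 34: wL⁴/(8EI) = 3889/EI
  point load 101.5 at a = 2.75: Pa²(3L − a)/(6EI) = 1759/EI
  δ_0 = 5648/EI
Flexibility coefficient — unit upward force at Q: δ_{QQ} = L³/(3EI) = 55.46/EI.
With EI = 37000 kN·m²: δ_0 = 0.15265 m and δ_{QQ} = 0.001499 m/kN.
Compatibility — the beam at Q must follow the support down by 0.003 m: δ_0 − R_Q·δ_{QQ} = 0.003, so R_Q = (0.15265 − 0.003)/0.001499 = 99.84 kN.
Moment equilibrium about P: M_P = Σ(load moments about P) − R_Q·L = 793.4 − 99.84×5.5 = 244.2 kN·m.

M_P = 244.2 kN·m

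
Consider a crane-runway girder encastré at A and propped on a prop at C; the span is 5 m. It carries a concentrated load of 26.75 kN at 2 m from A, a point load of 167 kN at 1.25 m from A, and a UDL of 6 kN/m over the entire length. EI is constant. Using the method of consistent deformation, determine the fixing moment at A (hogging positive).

Take the reaction at C as the redundant and release it; the primary structure is a cantilever fixed at A.
Primary-structure tip deflection at C by superposition:
  point load 26.75 at a = 2: Pa²(3L − a)/(6EI) = 231.8/EI
  point load 167 at a = 1.25: Pa²(3L − a)/(6EI) = 598/EI
  UDL 6: wL⁴/(8EI) = 468.8/EI
  δ_0 = 1299/EI
Flexibility coefficient — unit upward force at C: δ_{CC} = L³/(3EI) = 41.67/EI.
Compatibility at C: δ_0 − R_C·δ_{CC} = 0, so R_C = 1299/41.67 = 31.17 kN.
Moment equilibrium about A: M_A = Σ(load moments about A) − R_C·L = 337.2 − 31.17×5 = 181.4 kN·m.

M_A = 181.4 kN·m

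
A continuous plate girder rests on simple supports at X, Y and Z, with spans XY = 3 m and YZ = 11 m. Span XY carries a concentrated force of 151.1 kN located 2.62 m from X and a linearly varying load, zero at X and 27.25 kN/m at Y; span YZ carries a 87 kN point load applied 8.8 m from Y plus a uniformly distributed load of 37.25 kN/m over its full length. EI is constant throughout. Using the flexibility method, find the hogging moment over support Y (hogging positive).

Insert a hinge at Y; M_Y is the redundant, and each span becomes simply supported.
Discontinuity in slope at Y on the released structure — sum the simple-span end rotations:
  span XY: point load 151.1 at a = 2.62: Pab(L + a)/(6LEI) = 46.97/EI
  span XY: triangular load, peak 27.25: w₀L³/(45EI) = 16.35/EI
  span YZ: point load 87 at a = 8.8: Pab(L + b)/(6LEI) = 336.9/EI
  span YZ: UDL 37.25: wL³/(24EI) = 2066/EI
  relative rotation θ_0 = (63.32 + 2403)/EI = 2466/EI
A unit hogging moment at Y produces rotation L₁/(3EI) + L₂/(3EI) = 4.667/EI.
Compatibility: M_Y·(L₁+L₂)/(3EI) = θ_0, giving M_Y = 528.4 kN·m (hogging).

M_Y = 528.4 kN·m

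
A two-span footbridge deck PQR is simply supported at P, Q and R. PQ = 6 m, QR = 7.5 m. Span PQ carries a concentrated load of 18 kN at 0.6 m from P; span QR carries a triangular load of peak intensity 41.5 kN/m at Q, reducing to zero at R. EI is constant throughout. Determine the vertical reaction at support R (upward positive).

R_R = 40.03 kN

Insert a hinge at Q; M_Q is the redundant, and each span becomes simply supported.
Rotations at Q on the released spans (each span's end-slope, ×1/EI):
  span PQ: point load 18 at a = 0.6: Pab(L + a)/(6LEI) = 10.69/EI
  span QR: triangular load, peak 41.5: w₀L³/(45EI) = 389.1/EI
  relative rotation θ_0 = (10.69 + 389.1)/EI = 399.8/EI
A unit hogging moment at Q produces rotation L₁/(3EI) + L₂/(3EI) = 4.5/EI.
Compatibility: M_Q·(L₁+L₂)/(3EI) = θ_0, giving M_Q = 88.83 kN·m (hogging).
Span QR, ΣM about R: R_Q^{QR}·7.5 = 778.1 + 88.83, so R_Q^{QR} = 115.6 kN and R_R = 155.6 − 115.6 = 40.03 kN.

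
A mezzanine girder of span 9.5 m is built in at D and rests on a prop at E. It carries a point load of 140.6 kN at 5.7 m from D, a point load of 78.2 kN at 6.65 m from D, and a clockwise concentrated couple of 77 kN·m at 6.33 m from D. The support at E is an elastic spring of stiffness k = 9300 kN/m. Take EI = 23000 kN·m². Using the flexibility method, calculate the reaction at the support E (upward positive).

Take the reaction at E as the redundant and release it; the primary structure is a cantilever fixed at D.
Free-end deflection of the primary structure under the applied loading (downward +):
  point load 140.6 at a = 5.7: Pa²(3L − a)/(6EI) = 17359/EI
  point load 78.2 at a = 6.65: Pa²(3L − a)/(6EI) = 12594/EI
  clockwise couple 77 at a = 6.33: M₀a(2L − a)/(2EI) = 3088/EI
  δ_0 = 33040/EI
Tip deflection under a unit load at E: L³/(3EI) = 285.8/EI.
With EI = 23000 kN·m²: δ_0 = 1.4365 m and δ_{EE} = 0.012426 m/kN.
Compatibility — the spring shortens by R_E/k under the reaction it provides: δ_0 − R_E·δ_{EE} = R_E/k. With 1/k = 0.000108 m/kN, R_E = δ_0 / (δ_{EE} + 1/k) = 1.4365 / (0.012426 + 0.000108) = 114.6 kN.

R_E = 114.6 kN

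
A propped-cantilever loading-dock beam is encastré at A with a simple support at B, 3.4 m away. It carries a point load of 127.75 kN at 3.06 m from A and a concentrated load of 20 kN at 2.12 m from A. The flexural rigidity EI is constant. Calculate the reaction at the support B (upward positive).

Choose R_B as the redundant. The primary structure is the cantilever fixed at A.
Deflection at B on the released cantilever, summing each load's contribution:
  point load 127.75 at a = 3.06: Pa²(3L − a)/(6EI) = 1423/EI
  point load 20 at a = 2.12: Pa²(3L − a)/(6EI) = 121/EI
  δ_0 = 1545/EI
Tip deflection under a unit load at B: L³/(3EI) = 13.1/EI.
The prop prevents deflection at B: R_B = δ_0/δ_{BB} = 1545/13.1 = 117.9 kN.

R_B = 117.9 kN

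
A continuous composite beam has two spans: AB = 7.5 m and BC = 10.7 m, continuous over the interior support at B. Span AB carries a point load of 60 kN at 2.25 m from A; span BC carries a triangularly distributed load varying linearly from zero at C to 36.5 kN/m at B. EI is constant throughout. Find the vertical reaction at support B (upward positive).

Insert a hinge at B; M_B is the redundant, and each span becomes simply supported.
Discontinuity in slope at B on the released structure — sum the simple-span end rotations:
  span AB: point load 60 at a = 2.25: Pab(L + a)/(6LEI) = 153.6/EI
  span BC: triangular load, peak 36.5: w₀L³/(45EI) = 993.6/EI
  relative rotation θ_0 = (153.6 + 993.6)/EI = 1147/EI
A unit hogging moment at B produces rotation L₁/(3EI) + L₂/(3EI) = 6.067/EI.
Compatibility: M_B·(L₁+L₂)/(3EI) = θ_0, giving M_B = 189.1 kN·m (hogging).
Span AB, ΣM about A with M_B applied at B: R_B^{AB}·7.5 = 135 + 189.1, so R_B^{AB} = 43.21 kN and R_A = 60 − 43.21 = 16.79 kN.
Span BC, ΣM about C: R_B^{BC}·10.7 = 1393 + 189.1, so R_B^{BC} = 147.9 kN and R_C = 195.3 − 147.9 = 47.42 kN.
R_B = 43.21 + 147.9 = 191.1 kN.

R_B = 191.1 kN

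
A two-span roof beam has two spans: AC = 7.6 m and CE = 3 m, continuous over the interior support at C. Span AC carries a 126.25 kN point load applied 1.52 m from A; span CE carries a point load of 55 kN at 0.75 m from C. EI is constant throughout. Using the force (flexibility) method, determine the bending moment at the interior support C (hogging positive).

M_C = 73.7 kN·m

Insert a hinge at C; M_C is the redundant, and each span becomes simply supported.
Rotations at C on the released spans (each span's end-slope, ×1/EI):
  span AC: point load 126.25 at a = 1.52: Pab(L + a)/(6LEI) = 233.4/EI
  span CE: point load 55 at a = 0.75: Pab(L + b)/(6LEI) = 27.07/EI
  relative rotation θ_0 = (233.4 + 27.07)/EI = 260.4/EI
A unit hogging moment at C produces rotation L₁/(3EI) + L₂/(3EI) = 3.533/EI.
Compatibility: M_C·(L₁+L₂)/(3EI) = θ_0, giving M_C = 73.7 kN·m (hogging).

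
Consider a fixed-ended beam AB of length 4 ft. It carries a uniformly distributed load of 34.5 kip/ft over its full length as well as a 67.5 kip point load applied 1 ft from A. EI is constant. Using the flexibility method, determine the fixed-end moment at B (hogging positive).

Take the two fixed-end moments M_A, M_B as redundants; the released structure is the simple span AB.
End rotations of the released simple span under the applied load (×1/EI):
  at A: UDL 34.5: wL³/(24EI) = 92/EI
  at B: UDL 34.5: wL³/(24EI) = 92/EI
  at A: point load 67.5 at a = 1: Pab(L + b)/(6LEI) = 59.06/EI
  at B: point load 67.5 at a = 1: Pab(L + a)/(6LEI) = 42.19/EI
  θ_A0 = 151.1/EI,  θ_B0 = 134.2/EI
Flexibility coefficients: a unit moment at one end gives L/(3EI) there and L/(6EI) at the far end, so f₁₁ = f₂₂ = 1.333/EI and f₁₂ = f₂₁ = 0.6667/EI.
Compatibility — zero rotation at each built-in end:
  1.333 M_A + 0.6667 M_B = 151.1
  0.6667 M_A + 1.333 M_B = 134.2
Solving the pair gives M_A = 83.97 kip·ft and M_B = 58.66 kip·ft (hogging).

M_B = 58.66 kip·ft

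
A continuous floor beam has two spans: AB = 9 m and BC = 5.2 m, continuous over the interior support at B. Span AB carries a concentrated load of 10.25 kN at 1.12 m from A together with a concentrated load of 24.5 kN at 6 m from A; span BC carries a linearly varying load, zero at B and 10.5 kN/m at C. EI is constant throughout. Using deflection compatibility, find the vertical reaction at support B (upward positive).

R_B = 37.49 kN

Take M_B as the redundant. Released structure: two simple spans AB and BC with a hinge at B.
Rotations at B on the released spans (each span's end-slope, ×1/EI):
  span AB: point load 10.25 at a = 1.12: Pab(L + a)/(6LEI) = 16.95/EI
  span AB: point load 24.5 at a = 6: Pab(L + a)/(6LEI) = 122.5/EI
  span BC: triangular load, peak 10.5: 7w₀L³/(360EI) = 28.71/EI
  relative rotation θ_0 = (139.5 + 28.71)/EI = 168.2/EI
A unit hogging moment at B produces rotation L₁/(3EI) + L₂/(3EI) = 4.733/EI.
Slope continuity at B: θ_0 = M_B·4.733/EI, so M_B = 168.2/4.733 = 35.53 kN·m (hogging).
Span AB, ΣM about A with M_B applied at B: R_B^{AB}·9 = 158.5 + 35.53, so R_B^{AB} = 21.56 kN and R_A = 34.75 − 21.56 = 13.19 kN.
Span BC, ΣM about C: R_B^{BC}·5.2 = 47.32 + 35.53, so R_B^{BC} = 15.93 kN and R_C = 27.3 − 15.93 = 11.37 kN.
R_B = 21.56 + 15.93 = 37.49 kN.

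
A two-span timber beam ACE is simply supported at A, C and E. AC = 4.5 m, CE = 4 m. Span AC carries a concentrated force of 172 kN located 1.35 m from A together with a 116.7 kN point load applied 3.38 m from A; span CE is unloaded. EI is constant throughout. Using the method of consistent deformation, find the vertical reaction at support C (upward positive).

R_C = 187.2 kN

Take M_C as the redundant. Released structure: two simple spans AC and CE with a hinge at C.
Discontinuity in slope at C on the released structure — sum the simple-span end rotations:
  span AC: point load 172 at a = 1.35: Pab(L + a)/(6LEI) = 158.5/EI
  span AC: point load 116.7 at a = 3.38: Pab(L + a)/(6LEI) = 128.9/EI
  relative rotation θ_0 = (287.4 + 0)/EI = 287.4/EI
A unit hogging moment at C produces rotation L₁/(3EI) + L₂/(3EI) = 2.833/EI.
Slope continuity at C: θ_0 = M_C·2.833/EI, so M_C = 287.4/2.833 = 101.4 kN·m (hogging).
Span AC, ΣM about A with M_C applied at C: R_C^{AC}·4.5 = 626.6 + 101.4, so R_C^{AC} = 161.8 kN and R_A = 288.7 − 161.8 = 126.9 kN.
Span CE, ΣM about E: R_C^{CE}·4 = 0 + 101.4, so R_C^{CE} = 25.36 kN and R_E = 0 − 25.36 = -25.36 kN.
R_C = 161.8 + 25.36 = 187.2 kN.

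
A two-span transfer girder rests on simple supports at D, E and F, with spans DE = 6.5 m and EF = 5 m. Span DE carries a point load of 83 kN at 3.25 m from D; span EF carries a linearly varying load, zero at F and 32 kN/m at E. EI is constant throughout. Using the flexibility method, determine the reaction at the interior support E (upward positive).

R_E = 123.3 kN

Release continuity at E by inserting a hinge; the redundant is the internal moment M_E. The primary structure is two simply-supported spans DE and EF.
Discontinuity in slope at E on the released structure — sum the simple-span end rotations:
  span DE: point load 83 at a = 3.25: Pab(L + a)/(6LEI) = 219.2/EI
  span EF: triangular load, peak 32: w₀L³/(45EI) = 88.89/EI
  relative rotation θ_0 = (219.2 + 88.89)/EI = 308.1/EI
A unit hogging moment at E produces rotation L₁/(3EI) + L₂/(3EI) = 3.833/EI.
Slope continuity at E: θ_0 = M_E·3.833/EI, so M_E = 308.1/3.833 = 80.36 kN·m (hogging).
Span DE, ΣM about D with M_E applied at E: R_E^{DE}·6.5 = 269.8 + 80.36, so R_E^{DE} = 53.86 kN and R_D = 83 − 53.86 = 29.14 kN.
Span EF, ΣM about F: R_E^{EF}·5 = 266.7 + 80.36, so R_E^{EF} = 69.41 kN and R_F = 80 − 69.41 = 10.59 kN.
R_E = 53.86 + 69.41 = 123.3 kN.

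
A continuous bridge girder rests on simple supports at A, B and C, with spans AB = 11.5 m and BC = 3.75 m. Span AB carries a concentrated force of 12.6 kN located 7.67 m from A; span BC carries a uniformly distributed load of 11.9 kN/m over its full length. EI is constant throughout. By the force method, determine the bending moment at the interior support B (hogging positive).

Insert a hinge at B; M_B is the redundant, and each span becomes simply supported.
End slopes at the hinge B, treating each span as simply supported:
  span AB: point load 12.6 at a = 7.67: Pab(L + a)/(6LEI) = 102.8/EI
  span BC: UDL 11.9: wL³/(24EI) = 26.15/EI
  relative rotation θ_0 = (102.8 + 26.15)/EI = 129/EI
A unit hogging moment at B produces rotation L₁/(3EI) + L₂/(3EI) = 5.083/EI.
Slope continuity at B: θ_0 = M_B·5.083/EI, so M_B = 129/5.083 = 25.37 kN·m (hogging).

M_B = 25.37 kN·m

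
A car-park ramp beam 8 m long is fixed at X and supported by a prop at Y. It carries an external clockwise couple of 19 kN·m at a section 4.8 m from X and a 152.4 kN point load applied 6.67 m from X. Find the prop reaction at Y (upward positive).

R_Y = 117.7 kN

Remove the prop at Y; the released (primary) structure is a cantilever built in at X.
Free-end deflection of the primary structure under the applied loading (downward +):
  clockwise couple 19 at a = 4.8: M₀a(2L − a)/(2EI) = 510.7/EI
  point load 152.4 at a = 6.67: Pa²(3L − a)/(6EI) = 19583/EI
  δ_0 = 20094/EI
Flexibility coefficient — unit upward force at Y: δ_{YY} = L³/(3EI) = 170.7/EI.
The prop prevents deflection at Y: R_Y = δ_0/δ_{YY} = 20094/170.7 = 117.7 kN.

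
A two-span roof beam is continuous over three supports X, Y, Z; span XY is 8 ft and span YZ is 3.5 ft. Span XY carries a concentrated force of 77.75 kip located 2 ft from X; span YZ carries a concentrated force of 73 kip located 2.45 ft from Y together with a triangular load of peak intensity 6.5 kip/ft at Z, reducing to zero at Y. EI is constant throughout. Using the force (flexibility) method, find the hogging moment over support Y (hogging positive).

Take M_Y as the redundant. Released structure: two simple spans XY and YZ with a hinge at Y.
End slopes at the hinge Y, treating each span as simply supported:
  span XY: point load 77.75 at a = 2: Pab(L + a)/(6LEI) = 194.4/EI
  span YZ: point load 73 at a = 2.45: Pab(L + b)/(6LEI) = 40.69/EI
  span YZ: triangular load, peak 6.5: 7w₀L³/(360EI) = 5.419/EI
  relative rotation θ_0 = (194.4 + 46.11)/EI = 240.5/EI
A unit hogging moment at Y produces rotation L₁/(3EI) + L₂/(3EI) = 3.833/EI.
Slope continuity at Y: θ_0 = M_Y·3.833/EI, so M_Y = 240.5/3.833 = 62.73 kip·ft (hogging).

M_Y = 62.73 kip·ft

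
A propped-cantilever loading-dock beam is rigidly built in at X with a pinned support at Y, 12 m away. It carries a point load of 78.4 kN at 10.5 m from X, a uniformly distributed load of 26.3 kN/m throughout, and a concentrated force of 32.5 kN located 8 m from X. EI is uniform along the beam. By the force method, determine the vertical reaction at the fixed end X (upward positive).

R_X = 227.5 kN

Release the roller at Y. Primary structure: cantilever fixed at X.
Downward deflection at the released point Y due to the loads:
  point load 78.4 at a = 10.5: Pa²(3L − a)/(6EI) = 36735/EI
  UDL 26.3: wL⁴/(8EI) = 68170/EI
  point load 32.5 at a = 8: Pa²(3L − a)/(6EI) = 9707/EI
  δ_0 = 114612/EI
Flexibility coefficient — unit upward force at Y: δ_{YY} = L³/(3EI) = 576/EI.
Compatibility at Y: δ_0 − R_Y·δ_{YY} = 0, so R_Y = 114612/576 = 199 kN.
Vertical equilibrium: R_X = ΣP − R_Y = 426.5 − 199 = 227.5 kN.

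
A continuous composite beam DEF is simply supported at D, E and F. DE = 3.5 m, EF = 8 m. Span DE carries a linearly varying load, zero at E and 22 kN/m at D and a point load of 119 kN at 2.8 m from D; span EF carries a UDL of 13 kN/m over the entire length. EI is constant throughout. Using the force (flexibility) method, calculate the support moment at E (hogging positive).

M_E = 95.39 kN·m

Release continuity at E by inserting a hinge; the redundant is the internal moment M_E. The primary structure is two simply-supported spans DE and EF.
Rotations at E on the released spans (each span's end-slope, ×1/EI):
  span DE: triangular load, peak 22: 7w₀L³/(360EI) = 18.34/EI
  span DE: point load 119 at a = 2.8: Pab(L + a)/(6LEI) = 69.97/EI
  span EF: UDL 13: wL³/(24EI) = 277.3/EI
  relative rotation θ_0 = (88.31 + 277.3)/EI = 365.6/EI
A unit hogging moment at E produces rotation L₁/(3EI) + L₂/(3EI) = 3.833/EI.
Slope continuity at E: θ_0 = M_E·3.833/EI, so M_E = 365.6/3.833 = 95.39 kN·m (hogging).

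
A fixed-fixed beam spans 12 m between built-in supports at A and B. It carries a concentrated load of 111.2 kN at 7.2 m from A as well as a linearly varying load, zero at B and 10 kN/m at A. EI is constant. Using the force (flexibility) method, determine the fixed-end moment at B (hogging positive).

Release both end moments; the primary structure is a simply-supported span AB with redundants M_A and M_B.
End rotations of the released simple span under the applied load (×1/EI):
  at A: point load 111.2 at a = 7.2: Pab(L + b)/(6LEI) = 896.7/EI
  at B: point load 111.2 at a = 7.2: Pab(L + a)/(6LEI) = 1025/EI
  at A: triangular load, peak 10: w₀L³/(45EI) = 384/EI
  at B: triangular load, peak 10: 7w₀L³/(360EI) = 336/EI
  θ_A0 = 1281/EI,  θ_B0 = 1361/EI
Flexibility coefficients: a unit moment at one end gives L/(3EI) there and L/(6EI) at the far end, so f₁₁ = f₂₂ = 4/EI and f₁₂ = f₂₁ = 2/EI.
Compatibility — zero rotation at each built-in end:
  4 M_A + 2 M_B = 1281
  2 M_A + 4 M_B = 1361
Solving the pair gives M_A = 200.1 kN·m and M_B = 240.2 kN·m (hogging).

M_B = 240.2 kN·m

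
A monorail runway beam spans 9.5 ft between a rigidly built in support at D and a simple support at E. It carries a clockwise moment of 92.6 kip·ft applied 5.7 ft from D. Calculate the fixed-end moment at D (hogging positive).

M_D = -24.08 kip·ft

Choose R_E as the redundant. The primary structure is the cantilever fixed at D.
Primary-structure tip deflection at E by superposition:
  clockwise couple 92.6 at a = 5.7: M₀a(2L − a)/(2EI) = 3510/EI
Tip deflection under a unit load at E: L³/(3EI) = 285.8/EI.
The prop prevents deflection at E: R_E = δ_0/δ_{EE} = 3510/285.8 = 12.28 kip.
Moment equilibrium about D: M_D = Σ(load moments about D) − R_E·L = 92.6 − 12.28×9.5 = -24.08 kip·ft.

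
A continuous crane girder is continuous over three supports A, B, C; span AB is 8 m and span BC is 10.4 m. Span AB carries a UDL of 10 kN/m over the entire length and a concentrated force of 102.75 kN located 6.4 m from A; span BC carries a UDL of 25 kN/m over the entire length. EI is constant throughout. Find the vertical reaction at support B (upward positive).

R_B = 313.5 kN

Insert a hinge at B; M_B is the redundant, and each span becomes simply supported.
Discontinuity in slope at B on the released structure — sum the simple-span end rotations:
  span AB: UDL 10: wL³/(24EI) = 213.3/EI
  span AB: point load 102.75 at a = 6.4: Pab(L + a)/(6LEI) = 315.6/EI
  span BC: UDL 25: wL³/(24EI) = 1172/EI
  relative rotation θ_0 = (529 + 1172)/EI = 1701/EI
A unit hogging moment at B produces rotation L₁/(3EI) + L₂/(3EI) = 6.133/EI.
Slope continuity at B: θ_0 = M_B·6.133/EI, so M_B = 1701/6.133 = 277.3 kN·m (hogging).
Span AB, ΣM about A with M_B applied at B: R_B^{AB}·8 = 977.6 + 277.3, so R_B^{AB} = 156.9 kN and R_A = 182.8 − 156.9 = 25.89 kN.
Span BC, ΣM about C: R_B^{BC}·10.4 = 1352 + 277.3, so R_B^{BC} = 156.7 kN and R_C = 260 − 156.7 = 103.3 kN.
R_B = 156.9 + 156.7 = 313.5 kN.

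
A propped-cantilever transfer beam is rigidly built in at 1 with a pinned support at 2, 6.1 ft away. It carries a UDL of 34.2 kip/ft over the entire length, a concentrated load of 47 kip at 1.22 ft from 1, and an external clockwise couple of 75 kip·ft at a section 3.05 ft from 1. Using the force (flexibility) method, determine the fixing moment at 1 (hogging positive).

Choose R_2 as the redundant. The primary structure is the cantilever fixed at 1.
Deflection at 2 on the released cantilever, summing each load's contribution:
  UDL 34.2: wL⁴/(8EI) = 5919/EI
  point load 47 at a = 1.22: Pa²(3L − a)/(6EI) = 199.1/EI
  clockwise couple 75 at a = 3.05: M₀a(2L − a)/(2EI) = 1047/EI
  δ_0 = 7165/EI
Flexibility coefficient — unit upward force at 2: δ_{22} = L³/(3EI) = 75.66/EI.
Compatibility at 2: δ_0 − R_2·δ_{22} = 0, so R_2 = 7165/75.66 = 94.7 kip.
Moment equilibrium about 1: M_1 = Σ(load moments about 1) − R_2·L = 768.6 − 94.7×6.1 = 191 kip·ft.

M_1 = 191 kip·ft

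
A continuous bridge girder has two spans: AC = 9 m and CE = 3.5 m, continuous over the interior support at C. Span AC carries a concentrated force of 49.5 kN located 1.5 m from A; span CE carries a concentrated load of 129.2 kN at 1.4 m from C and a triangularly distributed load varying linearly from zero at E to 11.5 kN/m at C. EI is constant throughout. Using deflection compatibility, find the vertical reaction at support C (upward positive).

R_C = 120.2 kN

Release continuity at C by inserting a hinge; the redundant is the internal moment M_C. The primary structure is two simply-supported spans AC and CE.
Rotations at C on the released spans (each span's end-slope, ×1/EI):
  span AC: point load 49.5 at a = 1.5: Pab(L + a)/(6LEI) = 108.3/EI
  span CE: point load 129.2 at a = 1.4: Pab(L + b)/(6LEI) = 101.3/EI
  span CE: triangular load, peak 11.5: w₀L³/(45EI) = 10.96/EI
  relative rotation θ_0 = (108.3 + 112.2)/EI = 220.5/EI
A unit hogging moment at C produces rotation L₁/(3EI) + L₂/(3EI) = 4.167/EI.
Compatibility: M_C·(L₁+L₂)/(3EI) = θ_0, giving M_C = 52.93 kN·m (hogging).
Span AC, ΣM about A with M_C applied at C: R_C^{AC}·9 = 74.25 + 52.93, so R_C^{AC} = 14.13 kN and R_A = 49.5 − 14.13 = 35.37 kN.
Span CE, ΣM about E: R_C^{CE}·3.5 = 318.3 + 52.93, so R_C^{CE} = 106.1 kN and R_E = 149.3 − 106.1 = 43.27 kN.
R_C = 14.13 + 106.1 = 120.2 kN.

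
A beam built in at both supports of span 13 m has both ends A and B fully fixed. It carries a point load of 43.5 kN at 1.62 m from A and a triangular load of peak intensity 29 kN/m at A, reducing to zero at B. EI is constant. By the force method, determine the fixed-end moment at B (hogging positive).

Take the two fixed-end moments M_A, M_B as redundants; the released structure is the simple span AB.
Simple-span end rotations at A and B under the given loads:
  at A: point load 43.5 at a = 1.62: Pab(L + b)/(6LEI) = 250.7/EI
  at B: point load 43.5 at a = 1.62: Pab(L + a)/(6LEI) = 150.3/EI
  at A: triangular load, peak 29: w₀L³/(45EI) = 1416/EI
  at B: triangular load, peak 29: 7w₀L³/(360EI) = 1239/EI
  θ_A0 = 1667/EI,  θ_B0 = 1389/EI
Flexibility coefficients: a unit moment at one end gives L/(3EI) there and L/(6EI) at the far end, so f₁₁ = f₂₂ = 4.333/EI and f₁₂ = f₂₁ = 2.167/EI.
Compatibility — zero rotation at each built-in end:
  4.333 M_A + 2.167 M_B = 1667
  2.167 M_A + 4.333 M_B = 1389
Solving the pair gives M_A = 299.1 kN·m and M_B = 171.1 kN·m (hogging).

M_B = 171.1 kN·m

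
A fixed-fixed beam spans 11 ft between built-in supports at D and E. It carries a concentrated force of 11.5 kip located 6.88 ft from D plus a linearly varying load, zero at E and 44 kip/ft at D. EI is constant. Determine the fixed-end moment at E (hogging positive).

Release both end moments; the primary structure is a simply-supported span DE with redundants M_D and M_E.
On the primary (simply-supported) span, the end slopes from the loading are:
  at D: point load 11.5 at a = 6.88: Pab(L + b)/(6LEI) = 74.68/EI
  at E: point load 11.5 at a = 6.88: Pab(L + a)/(6LEI) = 88.31/EI
  at D: triangular load, peak 44: w₀L³/(45EI) = 1301/EI
  at E: triangular load, peak 44: 7w₀L³/(360EI) = 1139/EI
  θ_D0 = 1376/EI,  θ_E0 = 1227/EI
Flexibility coefficients: a unit moment at one end gives L/(3EI) there and L/(6EI) at the far end, so f₁₁ = f₂₂ = 3.667/EI and f₁₂ = f₂₁ = 1.833/EI.
Compatibility — zero rotation at each built-in end:
  3.667 M_D + 1.833 M_E = 1376
  1.833 M_D + 3.667 M_E = 1227
Solving the pair gives M_D = 277.3 kip·ft and M_E = 196 kip·ft (hogging).

M_E = 196 kip·ft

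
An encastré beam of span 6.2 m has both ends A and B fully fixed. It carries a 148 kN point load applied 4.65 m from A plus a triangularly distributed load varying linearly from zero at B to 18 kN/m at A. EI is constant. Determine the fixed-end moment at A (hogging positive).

M_A = 77.61 kN·m

Release both end moments; the primary structure is a simply-supported span AB with redundants M_A and M_B.
Simple-span end rotations at A and B under the given loads:
  at A: point load 148 at a = 4.65: Pab(L + b)/(6LEI) = 222.2/EI
  at B: point load 148 at a = 4.65: Pab(L + a)/(6LEI) = 311.1/EI
  at A: triangular load, peak 18: w₀L³/(45EI) = 95.33/EI
  at B: triangular load, peak 18: 7w₀L³/(360EI) = 83.41/EI
  θ_A0 = 317.6/EI,  θ_B0 = 394.5/EI
Flexibility coefficients: a unit moment at one end gives L/(3EI) there and L/(6EI) at the far end, so f₁₁ = f₂₂ = 2.067/EI and f₁₂ = f₂₁ = 1.033/EI.
Compatibility — zero rotation at each built-in end:
  2.067 M_A + 1.033 M_B = 317.6
  1.033 M_A + 2.067 M_B = 394.5
Solving the pair gives M_A = 77.61 kN·m and M_B = 152.1 kN·m (hogging).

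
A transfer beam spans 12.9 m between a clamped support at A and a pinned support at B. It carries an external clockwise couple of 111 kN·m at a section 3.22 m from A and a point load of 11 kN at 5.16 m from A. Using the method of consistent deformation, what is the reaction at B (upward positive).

Take the reaction at B as the redundant and release it; the primary structure is a cantilever fixed at A.
Deflection at B on the released cantilever, summing each load's contribution:
  clockwise couple 111 at a = 3.22: M₀a(2L − a)/(2EI) = 4035/EI
  point load 11 at a = 5.16: Pa²(3L − a)/(6EI) = 1637/EI
  δ_0 = 5672/EI
Tip deflection under a unit load at B: L³/(3EI) = 715.6/EI.
Compatibility at B: δ_0 − R_B·δ_{BB} = 0, so R_B = 5672/715.6 = 7.927 kN.

R_B = 7.927 kN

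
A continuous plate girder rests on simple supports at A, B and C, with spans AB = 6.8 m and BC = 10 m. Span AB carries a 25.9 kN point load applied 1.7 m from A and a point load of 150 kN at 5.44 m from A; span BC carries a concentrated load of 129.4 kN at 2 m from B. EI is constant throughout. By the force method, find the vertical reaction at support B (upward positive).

Release continuity at B by inserting a hinge; the redundant is the internal moment M_B. The primary structure is two simply-supported spans AB and BC.
End slopes at the hinge B, treating each span as simply supported:
  span AB: point load 25.9 at a = 1.7: Pab(L + a)/(6LEI) = 46.78/EI
  span AB: point load 150 at a = 5.44: Pab(L + a)/(6LEI) = 332.9/EI
  span BC: point load 129.4 at a = 2: Pab(L + b)/(6LEI) = 621.1/EI
  relative rotation θ_0 = (379.7 + 621.1)/EI = 1001/EI
A unit hogging moment at B produces rotation L₁/(3EI) + L₂/(3EI) = 5.6/EI.
Slope continuity at B: θ_0 = M_B·5.6/EI, so M_B = 1001/5.6 = 178.7 kN·m (hogging).
Span AB, ΣM about A with M_B applied at B: R_B^{AB}·6.8 = 860 + 178.7, so R_B^{AB} = 152.8 kN and R_A = 175.9 − 152.8 = 23.14 kN.
Span BC, ΣM about C: R_B^{BC}·10 = 1035 + 178.7, so R_B^{BC} = 121.4 kN and R_C = 129.4 − 121.4 = 8.008 kN.
R_B = 152.8 + 121.4 = 274.1 kN.

R_B = 274.1 kN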